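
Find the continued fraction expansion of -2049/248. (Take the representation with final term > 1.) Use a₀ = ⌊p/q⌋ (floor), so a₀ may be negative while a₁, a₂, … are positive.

[-9; 1, 2, 1, 4, 2, 2, 2]

-2049 = -9·248 + 183
248 = 1·183 + 65
183 = 2·65 + 53
65 = 1·53 + 12
53 = 4·12 + 5
12 = 2·5 + 2
5 = 2·2 + 1
2 = 2·1 + 0  (stop)
So -2049/248 = [-9; 1, 2, 1, 4, 2, 2, 2].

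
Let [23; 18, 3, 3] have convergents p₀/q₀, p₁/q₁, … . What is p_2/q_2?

Using pₖ = aₖpₖ₋₁ + pₖ₋₂, qₖ = aₖqₖ₋₁ + qₖ₋₂ (with p₋₁=1, p₋₂=0, q₋₁=0, q₋₂=1):
  k=0: a=23, p=23, q=1
  k=1: a=18, p=415, q=18
  k=2: a=3, p=1268, q=55

1268/55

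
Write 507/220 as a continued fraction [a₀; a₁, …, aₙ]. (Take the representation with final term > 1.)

507 = 2·220 + 67
220 = 3·67 + 19
67 = 3·19 + 10
19 = 1·10 + 9
10 = 1·9 + 1
9 = 9·1 + 0  (stop)
So 507/220 = [2; 3, 3, 1, 1, 9].

[2; 3, 3, 1, 1, 9]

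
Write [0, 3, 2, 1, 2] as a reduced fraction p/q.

Fold from the inside: start with 2/1.
  1 + 1/2 = 3/2
  2 + 2/3 = 8/3
  3 + 3/8 = 27/8
  0 + 8/27 = 8/27

8/27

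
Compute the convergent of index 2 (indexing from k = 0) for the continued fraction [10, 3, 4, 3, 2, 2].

Using pₖ = aₖpₖ₋₁ + pₖ₋₂, qₖ = aₖqₖ₋₁ + qₖ₋₂ (with p₋₁=1, p₋₂=0, q₋₁=0, q₋₂=1):
  k=0: a=10, p=10, q=1
  k=1: a=3, p=31, q=3
  k=2: a=4, p=134, q=13

134/13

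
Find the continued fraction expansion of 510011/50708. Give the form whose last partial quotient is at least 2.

[10; 17, 3, 3, 16, 1, 16]

510011 = 10*50708 + 2931
50708 = 17*2931 + 881
2931 = 3*881 + 288
881 = 3*288 + 17
288 = 16*17 + 16
17 = 1*16 + 1
16 = 16*1 + 0  (stop)
So 510011/50708 = [10; 17, 3, 3, 16, 1, 16].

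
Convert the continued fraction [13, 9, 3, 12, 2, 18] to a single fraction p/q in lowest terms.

173920/13269

Using pₖ = aₖpₖ₋₁ + pₖ₋₂ and qₖ = aₖqₖ₋₁ + qₖ₋₂:
  k=0: a=13, p=13, q=1
  k=1: a=9, p=118, q=9
  k=2: a=3, p=367, q=28
  k=3: a=12, p=4522, q=345
  k=4: a=2, p=9411, q=718
  k=5: a=18, p=173920, q=13269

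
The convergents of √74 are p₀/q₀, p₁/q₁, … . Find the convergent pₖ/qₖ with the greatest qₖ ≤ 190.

1471/171

√74 = [8; 1, 1, 1, 1, 16, …] (period length 5).
Convergents:
  p_0/q_0 = 8/1
  p_1/q_1 = 9/1
  p_2/q_2 = 17/2
  p_3/q_3 = 26/3
  p_4/q_4 = 43/5
  p_5/q_5 = 714/83
  p_6/q_6 = 757/88
  p_7/q_7 = 1471/171
  p_8/q_8 = 2228/259
q_7 = 171 ≤ 190 < 259 = q_8, so the answer is 1471/171.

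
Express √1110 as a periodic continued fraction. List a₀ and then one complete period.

a₀ = ⌊√1110⌋ = 33.
With m₀=0, d₀=1 and mₖ₊₁ = dₖaₖ − mₖ, dₖ₊₁ = (n − mₖ₊₁²)/dₖ, aₖ₊₁ = ⌊(a₀+mₖ₊₁)/dₖ₊₁⌋:
  k=1: m=33, d=21, a=3
  k=2: m=30, d=10, a=6
  k=3: m=30, d=21, a=3
  k=4: m=33, d=1, a=66
d=1 and a=2a₀=66 at k=4, so the next step gives (m, d) = (33, 21) again — its k=1 value — and the period has length 4.

[33; 3, 6, 3, 66]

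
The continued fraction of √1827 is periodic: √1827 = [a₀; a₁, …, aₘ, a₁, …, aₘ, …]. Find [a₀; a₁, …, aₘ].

[42; 1, 2, 1, 8, 1, 2, 1, 84]

a₀ = ⌊√1827⌋ = 42.
With m₀=0, d₀=1 and mₖ₊₁ = dₖaₖ − mₖ, dₖ₊₁ = (n − mₖ₊₁²)/dₖ, aₖ₊₁ = ⌊(a₀+mₖ₊₁)/dₖ₊₁⌋:
  k=1: m=42, d=63, a=1
  k=2: m=21, d=22, a=2
  k=3: m=23, d=59, a=1
  k=4: m=36, d=9, a=8
  k=5: m=36, d=59, a=1
  k=6: m=23, d=22, a=2
  k=7: m=21, d=63, a=1
  k=8: m=42, d=1, a=84
d=1 and a=2a₀=84 at k=8, so the next step gives (m, d) = (42, 63) again — its k=1 value — and the period has length 8.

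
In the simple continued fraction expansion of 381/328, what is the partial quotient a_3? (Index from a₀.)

381 = 1·328 + 53   →  a_0 = 1
328 = 6·53 + 10   →  a_1 = 6
53 = 5·10 + 3   →  a_2 = 5
10 = 3·3 + 1   →  a_3 = 3

3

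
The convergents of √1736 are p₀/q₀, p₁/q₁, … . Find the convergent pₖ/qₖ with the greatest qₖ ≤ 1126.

31249/750

√1736 = [41; 1, 1, 1, 82, …] (period length 4).
Convergents:
  p_0/q_0 = 41/1
  p_1/q_1 = 42/1
  p_2/q_2 = 83/2
  p_3/q_3 = 125/3
  p_4/q_4 = 10333/248
  p_5/q_5 = 10458/251
  p_6/q_6 = 20791/499
  p_7/q_7 = 31249/750
  p_8/q_8 = 2583209/61999
q_7 = 750 ≤ 1126 < 61999 = q_8, so the answer is 31249/750.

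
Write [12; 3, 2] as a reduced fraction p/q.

86/7

Using pₖ = aₖpₖ₋₁ + pₖ₋₂ and qₖ = aₖqₖ₋₁ + qₖ₋₂:
  k=0: a=12, p=12, q=1
  k=1: a=3, p=37, q=3
  k=2: a=2, p=86, q=7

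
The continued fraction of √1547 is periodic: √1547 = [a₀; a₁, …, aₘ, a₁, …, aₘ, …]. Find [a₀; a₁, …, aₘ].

a₀ = ⌊√1547⌋ = 39.
With m₀=0, d₀=1 and mₖ₊₁ = dₖaₖ − mₖ, dₖ₊₁ = (n − mₖ₊₁²)/dₖ, aₖ₊₁ = ⌊(a₀+mₖ₊₁)/dₖ₊₁⌋:
  k=1: m=39, d=26, a=3
  k=2: m=39, d=1, a=78
d=1 and a=2a₀=78 at k=2, so the next step gives (m, d) = (39, 26) again — its k=1 value — and the period has length 2.

[39; 3, 78]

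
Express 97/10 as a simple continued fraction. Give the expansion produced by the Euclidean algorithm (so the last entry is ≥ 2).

97 = 9·10 + 7
10 = 1·7 + 3
7 = 2·3 + 1
3 = 3·1 + 0  (stop)
So 97/10 = [9; 1, 2, 3].

[9; 1, 2, 3]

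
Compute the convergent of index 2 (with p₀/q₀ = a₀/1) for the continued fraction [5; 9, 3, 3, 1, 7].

Using pₖ = aₖpₖ₋₁ + pₖ₋₂, qₖ = aₖqₖ₋₁ + qₖ₋₂ (with p₋₁=1, p₋₂=0, q₋₁=0, q₋₂=1):
  k=0: a=5, p=5, q=1
  k=1: a=9, p=46, q=9
  k=2: a=3, p=143, q=28

143/28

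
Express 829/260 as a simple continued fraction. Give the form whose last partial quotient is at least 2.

829 = 3×260 + 49
260 = 5×49 + 15
49 = 3×15 + 4
15 = 3×4 + 3
4 = 1×3 + 1
3 = 3×1 + 0  (stop)
So 829/260 = [3; 5, 3, 3, 1, 3].

[3; 5, 3, 3, 1, 3]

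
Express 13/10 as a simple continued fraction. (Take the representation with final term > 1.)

13 = 1*10 + 3
10 = 3*3 + 1
3 = 3*1 + 0  (stop)
So 13/10 = [1; 3, 3].

[1; 3, 3]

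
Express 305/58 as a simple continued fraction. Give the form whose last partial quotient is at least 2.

305 = 5*58 + 15
58 = 3*15 + 13
15 = 1*13 + 2
13 = 6*2 + 1
2 = 2*1 + 0  (stop)
So 305/58 = [5; 3, 1, 6, 2].

[5; 3, 1, 6, 2]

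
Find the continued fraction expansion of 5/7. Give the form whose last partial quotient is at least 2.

5 = 0×7 + 5
7 = 1×5 + 2
5 = 2×2 + 1
2 = 2×1 + 0  (stop)
So 5/7 = [0; 1, 2, 2].

[0; 1, 2, 2]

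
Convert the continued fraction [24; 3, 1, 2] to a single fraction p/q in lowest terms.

267/11

Fold from the inside: start with 2/1.
  1 + 1/2 = 3/2
  3 + 2/3 = 11/3
  24 + 3/11 = 267/11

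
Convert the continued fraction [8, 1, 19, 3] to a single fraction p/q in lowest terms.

Using pₖ = aₖpₖ₋₁ + pₖ₋₂ and qₖ = aₖqₖ₋₁ + qₖ₋₂:
  k=0: a=8, p=8, q=1
  k=1: a=1, p=9, q=1
  k=2: a=19, p=179, q=20
  k=3: a=3, p=546, q=61

546/61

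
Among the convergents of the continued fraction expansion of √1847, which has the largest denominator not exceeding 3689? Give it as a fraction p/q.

√1847 = [42; 1, 41, 1, 84, …] (period length 4).
Convergents:
  p_0/q_0 = 42/1
  p_1/q_1 = 43/1
  p_2/q_2 = 1805/42
  p_3/q_3 = 1848/43
  p_4/q_4 = 157037/3654
  p_5/q_5 = 158885/3697
q_4 = 3654 ≤ 3689 < 3697 = q_5, so the answer is 157037/3654.

157037/3654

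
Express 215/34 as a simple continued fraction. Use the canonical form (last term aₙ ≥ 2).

[6; 3, 11]

215 = 6·34 + 11
34 = 3·11 + 1
11 = 11·1 + 0  (stop)
So 215/34 = [6; 3, 11].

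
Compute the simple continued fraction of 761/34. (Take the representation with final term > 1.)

[22; 2, 1, 1, 1, 1, 2]

761 = 22×34 + 13
34 = 2×13 + 8
13 = 1×8 + 5
8 = 1×5 + 3
5 = 1×3 + 2
3 = 1×2 + 1
2 = 2×1 + 0  (stop)
So 761/34 = [22; 2, 1, 1, 1, 1, 2].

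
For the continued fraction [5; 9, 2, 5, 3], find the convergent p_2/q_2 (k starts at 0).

Using pₖ = aₖpₖ₋₁ + pₖ₋₂, qₖ = aₖqₖ₋₁ + qₖ₋₂ (with p₋₁=1, p₋₂=0, q₋₁=0, q₋₂=1):
  k=0: a=5, p=5, q=1
  k=1: a=9, p=46, q=9
  k=2: a=2, p=97, q=19

97/19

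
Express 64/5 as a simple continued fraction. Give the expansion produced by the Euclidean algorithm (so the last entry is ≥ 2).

64 = 12×5 + 4
5 = 1×4 + 1
4 = 4×1 + 0  (stop)
So 64/5 = [12; 1, 4].

[12; 1, 4]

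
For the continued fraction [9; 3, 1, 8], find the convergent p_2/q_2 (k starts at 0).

Using pₖ = aₖpₖ₋₁ + pₖ₋₂, qₖ = aₖqₖ₋₁ + qₖ₋₂ (with p₋₁=1, p₋₂=0, q₋₁=0, q₋₂=1):
  k=0: a=9, p=9, q=1
  k=1: a=3, p=28, q=3
  k=2: a=1, p=37, q=4

37/4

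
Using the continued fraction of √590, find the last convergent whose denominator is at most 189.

√590 = [24; 3, 2, 4, 2, 3, 48, …] (period length 6).
Convergents:
  p_0/q_0 = 24/1
  p_1/q_1 = 73/3
  p_2/q_2 = 170/7
  p_3/q_3 = 753/31
  p_4/q_4 = 1676/69
  p_5/q_5 = 5781/238
q_4 = 69 ≤ 189 < 238 = q_5, so the answer is 1676/69.

1676/69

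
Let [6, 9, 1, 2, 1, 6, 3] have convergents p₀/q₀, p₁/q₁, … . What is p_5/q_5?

Using pₖ = aₖpₖ₋₁ + pₖ₋₂, qₖ = aₖqₖ₋₁ + qₖ₋₂ (with p₋₁=1, p₋₂=0, q₋₁=0, q₋₂=1):
  k=0: a=6, p=6, q=1
  k=1: a=9, p=55, q=9
  k=2: a=1, p=61, q=10
  k=3: a=2, p=177, q=29
  k=4: a=1, p=238, q=39
  k=5: a=6, p=1605, q=263

1605/263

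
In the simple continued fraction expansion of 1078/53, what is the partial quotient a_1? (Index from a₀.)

2

1078 = 20·53 + 18   →  a_0 = 20
53 = 2·18 + 17   →  a_1 = 2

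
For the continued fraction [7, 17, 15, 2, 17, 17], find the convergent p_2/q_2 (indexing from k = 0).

1807/256

Using pₖ = aₖpₖ₋₁ + pₖ₋₂, qₖ = aₖqₖ₋₁ + qₖ₋₂ (with p₋₁=1, p₋₂=0, q₋₁=0, q₋₂=1):
  k=0: a=7, p=7, q=1
  k=1: a=17, p=120, q=17
  k=2: a=15, p=1807, q=256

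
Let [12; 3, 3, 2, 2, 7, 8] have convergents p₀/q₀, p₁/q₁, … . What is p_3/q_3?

283/23

Using pₖ = aₖpₖ₋₁ + pₖ₋₂, qₖ = aₖqₖ₋₁ + qₖ₋₂ (with p₋₁=1, p₋₂=0, q₋₁=0, q₋₂=1):
  k=0: a=12, p=12, q=1
  k=1: a=3, p=37, q=3
  k=2: a=3, p=123, q=10
  k=3: a=2, p=283, q=23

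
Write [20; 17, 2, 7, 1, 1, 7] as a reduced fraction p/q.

84441/4210

Using pₖ = aₖpₖ₋₁ + pₖ₋₂ and qₖ = aₖqₖ₋₁ + qₖ₋₂:
  k=0: a=20, p=20, q=1
  k=1: a=17, p=341, q=17
  k=2: a=2, p=702, q=35
  k=3: a=7, p=5255, q=262
  k=4: a=1, p=5957, q=297
  k=5: a=1, p=11212, q=559
  k=6: a=7, p=84441, q=4210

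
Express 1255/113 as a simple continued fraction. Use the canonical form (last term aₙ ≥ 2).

[11; 9, 2, 2, 2]

1255 = 11·113 + 12
113 = 9·12 + 5
12 = 2·5 + 2
5 = 2·2 + 1
2 = 2·1 + 0  (stop)
So 1255/113 = [11; 9, 2, 2, 2].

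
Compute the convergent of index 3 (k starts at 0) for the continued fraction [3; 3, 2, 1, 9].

33/10

Using pₖ = aₖpₖ₋₁ + pₖ₋₂, qₖ = aₖqₖ₋₁ + qₖ₋₂ (with p₋₁=1, p₋₂=0, q₋₁=0, q₋₂=1):
  k=0: a=3, p=3, q=1
  k=1: a=3, p=10, q=3
  k=2: a=2, p=23, q=7
  k=3: a=1, p=33, q=10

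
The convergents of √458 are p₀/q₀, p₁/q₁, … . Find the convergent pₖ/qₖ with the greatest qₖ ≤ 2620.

22899/1070

√458 = [21; 2, 2, 42, …] (period length 3).
Convergents:
  p_0/q_0 = 21/1
  p_1/q_1 = 43/2
  p_2/q_2 = 107/5
  p_3/q_3 = 4537/212
  p_4/q_4 = 9181/429
  p_5/q_5 = 22899/1070
  p_6/q_6 = 970939/45369
q_5 = 1070 ≤ 2620 < 45369 = q_6, so the answer is 22899/1070.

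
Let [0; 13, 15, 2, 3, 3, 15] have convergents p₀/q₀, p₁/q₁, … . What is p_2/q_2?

Using pₖ = aₖpₖ₋₁ + pₖ₋₂, qₖ = aₖqₖ₋₁ + qₖ₋₂ (with p₋₁=1, p₋₂=0, q₋₁=0, q₋₂=1):
  k=0: a=0, p=0, q=1
  k=1: a=13, p=1, q=13
  k=2: a=15, p=15, q=196

15/196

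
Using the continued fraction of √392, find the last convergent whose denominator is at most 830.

15661/791

√392 = [19; 1, 3, 1, 38, …] (period length 4).
Convergents:
  p_0/q_0 = 19/1
  p_1/q_1 = 20/1
  p_2/q_2 = 79/4
  p_3/q_3 = 99/5
  p_4/q_4 = 3841/194
  p_5/q_5 = 3940/199
  p_6/q_6 = 15661/791
  p_7/q_7 = 19601/990
q_6 = 791 ≤ 830 < 990 = q_7, so the answer is 15661/791.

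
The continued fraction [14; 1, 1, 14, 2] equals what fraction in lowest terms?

871/60

Using pₖ = aₖpₖ₋₁ + pₖ₋₂ and qₖ = aₖqₖ₋₁ + qₖ₋₂:
  k=0: a=14, p=14, q=1
  k=1: a=1, p=15, q=1
  k=2: a=1, p=29, q=2
  k=3: a=14, p=421, q=29
  k=4: a=2, p=871, q=60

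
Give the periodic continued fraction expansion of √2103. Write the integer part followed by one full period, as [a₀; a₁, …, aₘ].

a₀ = ⌊√2103⌋ = 45.
With m₀=0, d₀=1 and mₖ₊₁ = dₖaₖ − mₖ, dₖ₊₁ = (n − mₖ₊₁²)/dₖ, aₖ₊₁ = ⌊(a₀+mₖ₊₁)/dₖ₊₁⌋:
  k=1: m=45, d=78, a=1
  k=2: m=33, d=13, a=6
  k=3: m=45, d=6, a=15
  k=4: m=45, d=13, a=6
  k=5: m=33, d=78, a=1
  k=6: m=45, d=1, a=90
d=1 and a=2a₀=90 at k=6, so the next step gives (m, d) = (45, 78) again — its k=1 value — and the period has length 6.

[45; 1, 6, 15, 6, 1, 90]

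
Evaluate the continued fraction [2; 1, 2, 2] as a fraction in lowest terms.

Using pₖ = aₖpₖ₋₁ + pₖ₋₂ and qₖ = aₖqₖ₋₁ + qₖ₋₂:
  k=0: a=2, p=2, q=1
  k=1: a=1, p=3, q=1
  k=2: a=2, p=8, q=3
  k=3: a=2, p=19, q=7

19/7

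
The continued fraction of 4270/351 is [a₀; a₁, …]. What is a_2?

4270 = 12·351 + 58   →  a_0 = 12
351 = 6·58 + 3   →  a_1 = 6
58 = 19·3 + 1   →  a_2 = 19

19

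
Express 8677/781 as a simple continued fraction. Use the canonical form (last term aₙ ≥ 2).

8677 = 11*781 + 86
781 = 9*86 + 7
86 = 12*7 + 2
7 = 3*2 + 1
2 = 2*1 + 0  (stop)
So 8677/781 = [11; 9, 12, 3, 2].

[11; 9, 12, 3, 2]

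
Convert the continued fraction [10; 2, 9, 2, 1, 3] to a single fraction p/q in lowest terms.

2273/217

Fold from the inside: start with 3/1.
  1 + 1/3 = 4/3
  2 + 3/4 = 11/4
  9 + 4/11 = 103/11
  2 + 11/103 = 217/103
  10 + 103/217 = 2273/217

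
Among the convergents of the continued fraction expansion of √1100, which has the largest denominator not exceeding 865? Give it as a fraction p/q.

√1100 = [33; 6, 66, …] (period length 2).
Convergents:
  p_0/q_0 = 33/1
  p_1/q_1 = 199/6
  p_2/q_2 = 13167/397
  p_3/q_3 = 79201/2388
q_2 = 397 ≤ 865 < 2388 = q_3, so the answer is 13167/397.

13167/397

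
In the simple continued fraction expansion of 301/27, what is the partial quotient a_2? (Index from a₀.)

301 = 11·27 + 4   →  a_0 = 11
27 = 6·4 + 3   →  a_1 = 6
4 = 1·3 + 1   →  a_2 = 1

1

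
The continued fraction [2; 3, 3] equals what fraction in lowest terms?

23/10

Fold from the inside: start with 3/1.
  3 + 1/3 = 10/3
  2 + 3/10 = 23/10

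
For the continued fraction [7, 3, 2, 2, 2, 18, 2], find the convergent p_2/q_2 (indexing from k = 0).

51/7

Using pₖ = aₖpₖ₋₁ + pₖ₋₂, qₖ = aₖqₖ₋₁ + qₖ₋₂ (with p₋₁=1, p₋₂=0, q₋₁=0, q₋₂=1):
  k=0: a=7, p=7, q=1
  k=1: a=3, p=22, q=3
  k=2: a=2, p=51, q=7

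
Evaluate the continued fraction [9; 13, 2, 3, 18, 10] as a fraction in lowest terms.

156843/17284

Using pₖ = aₖpₖ₋₁ + pₖ₋₂ and qₖ = aₖqₖ₋₁ + qₖ₋₂:
  k=0: a=9, p=9, q=1
  k=1: a=13, p=118, q=13
  k=2: a=2, p=245, q=27
  k=3: a=3, p=853, q=94
  k=4: a=18, p=15599, q=1719
  k=5: a=10, p=156843, q=17284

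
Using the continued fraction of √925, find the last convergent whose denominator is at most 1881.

53285/1752

√925 = [30; 2, 2, 2, 2, 60, …] (period length 5).
Convergents:
  p_0/q_0 = 30/1
  p_1/q_1 = 61/2
  p_2/q_2 = 152/5
  p_3/q_3 = 365/12
  p_4/q_4 = 882/29
  p_5/q_5 = 53285/1752
  p_6/q_6 = 107452/3533
q_5 = 1752 ≤ 1881 < 3533 = q_6, so the answer is 53285/1752.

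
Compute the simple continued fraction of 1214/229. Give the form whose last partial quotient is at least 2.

1214 = 5*229 + 69
229 = 3*69 + 22
69 = 3*22 + 3
22 = 7*3 + 1
3 = 3*1 + 0  (stop)
So 1214/229 = [5; 3, 3, 7, 3].

[5; 3, 3, 7, 3]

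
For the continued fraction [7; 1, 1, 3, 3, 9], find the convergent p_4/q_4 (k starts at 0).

174/23

Using pₖ = aₖpₖ₋₁ + pₖ₋₂, qₖ = aₖqₖ₋₁ + qₖ₋₂ (with p₋₁=1, p₋₂=0, q₋₁=0, q₋₂=1):
  k=0: a=7, p=7, q=1
  k=1: a=1, p=8, q=1
  k=2: a=1, p=15, q=2
  k=3: a=3, p=53, q=7
  k=4: a=3, p=174, q=23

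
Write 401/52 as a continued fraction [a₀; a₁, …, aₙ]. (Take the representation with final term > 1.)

401 = 7×52 + 37
52 = 1×37 + 15
37 = 2×15 + 7
15 = 2×7 + 1
7 = 7×1 + 0  (stop)
So 401/52 = [7; 1, 2, 2, 7].

[7; 1, 2, 2, 7]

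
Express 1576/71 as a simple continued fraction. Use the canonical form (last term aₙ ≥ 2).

1576 = 22×71 + 14
71 = 5×14 + 1
14 = 14×1 + 0  (stop)
So 1576/71 = [22; 5, 14].

[22; 5, 14]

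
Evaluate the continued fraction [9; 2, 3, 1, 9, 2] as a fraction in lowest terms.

Using pₖ = aₖpₖ₋₁ + pₖ₋₂ and qₖ = aₖqₖ₋₁ + qₖ₋₂:
  k=0: a=9, p=9, q=1
  k=1: a=2, p=19, q=2
  k=2: a=3, p=66, q=7
  k=3: a=1, p=85, q=9
  k=4: a=9, p=831, q=88
  k=5: a=2, p=1747, q=185

1747/185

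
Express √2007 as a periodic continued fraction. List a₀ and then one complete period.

[44; 1, 3, 1, 88]

a₀ = ⌊√2007⌋ = 44.
With m₀=0, d₀=1 and mₖ₊₁ = dₖaₖ − mₖ, dₖ₊₁ = (n − mₖ₊₁²)/dₖ, aₖ₊₁ = ⌊(a₀+mₖ₊₁)/dₖ₊₁⌋:
  k=1: m=44, d=71, a=1
  k=2: m=27, d=18, a=3
  k=3: m=27, d=71, a=1
  k=4: m=44, d=1, a=88
d=1 and a=2a₀=88 at k=4, so the next step gives (m, d) = (44, 71) again — its k=1 value — and the period has length 4.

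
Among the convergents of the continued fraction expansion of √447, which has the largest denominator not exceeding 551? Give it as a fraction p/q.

6237/295

√447 = [21; 7, 42, …] (period length 2).
Convergents:
  p_0/q_0 = 21/1
  p_1/q_1 = 148/7
  p_2/q_2 = 6237/295
  p_3/q_3 = 43807/2072
q_2 = 295 ≤ 551 < 2072 = q_3, so the answer is 6237/295.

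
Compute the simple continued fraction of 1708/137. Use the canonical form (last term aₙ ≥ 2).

1708 = 12*137 + 64
137 = 2*64 + 9
64 = 7*9 + 1
9 = 9*1 + 0  (stop)
So 1708/137 = [12; 2, 7, 9].

[12; 2, 7, 9]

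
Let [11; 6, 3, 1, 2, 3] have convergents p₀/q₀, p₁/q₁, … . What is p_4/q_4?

Using pₖ = aₖpₖ₋₁ + pₖ₋₂, qₖ = aₖqₖ₋₁ + qₖ₋₂ (with p₋₁=1, p₋₂=0, q₋₁=0, q₋₂=1):
  k=0: a=11, p=11, q=1
  k=1: a=6, p=67, q=6
  k=2: a=3, p=212, q=19
  k=3: a=1, p=279, q=25
  k=4: a=2, p=770, q=69

770/69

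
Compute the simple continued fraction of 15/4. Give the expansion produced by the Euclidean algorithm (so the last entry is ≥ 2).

15 = 3*4 + 3
4 = 1*3 + 1
3 = 3*1 + 0  (stop)
So 15/4 = [3; 1, 3].

[3; 1, 3]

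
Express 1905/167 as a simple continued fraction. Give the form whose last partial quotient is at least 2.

[11; 2, 2, 5, 6]

1905 = 11×167 + 68
167 = 2×68 + 31
68 = 2×31 + 6
31 = 5×6 + 1
6 = 6×1 + 0  (stop)
So 1905/167 = [11; 2, 2, 5, 6].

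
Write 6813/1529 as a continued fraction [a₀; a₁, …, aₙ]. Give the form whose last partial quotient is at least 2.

6813 = 4*1529 + 697
1529 = 2*697 + 135
697 = 5*135 + 22
135 = 6*22 + 3
22 = 7*3 + 1
3 = 3*1 + 0  (stop)
So 6813/1529 = [4; 2, 5, 6, 7, 3].

[4; 2, 5, 6, 7, 3]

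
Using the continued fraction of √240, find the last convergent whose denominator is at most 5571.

58575/3781

√240 = [15; 2, 30, …] (period length 2).
Convergents:
  p_0/q_0 = 15/1
  p_1/q_1 = 31/2
  p_2/q_2 = 945/61
  p_3/q_3 = 1921/124
  p_4/q_4 = 58575/3781
  p_5/q_5 = 119071/7686
q_4 = 3781 ≤ 5571 < 7686 = q_5, so the answer is 58575/3781.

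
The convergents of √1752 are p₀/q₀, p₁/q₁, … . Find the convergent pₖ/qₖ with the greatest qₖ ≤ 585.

24277/580

√1752 = [41; 1, 5, 1, 82, …] (period length 4).
Convergents:
  p_0/q_0 = 41/1
  p_1/q_1 = 42/1
  p_2/q_2 = 251/6
  p_3/q_3 = 293/7
  p_4/q_4 = 24277/580
  p_5/q_5 = 24570/587
q_4 = 580 ≤ 585 < 587 = q_5, so the answer is 24277/580.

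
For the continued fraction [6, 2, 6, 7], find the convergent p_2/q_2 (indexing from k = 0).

Using pₖ = aₖpₖ₋₁ + pₖ₋₂, qₖ = aₖqₖ₋₁ + qₖ₋₂ (with p₋₁=1, p₋₂=0, q₋₁=0, q₋₂=1):
  k=0: a=6, p=6, q=1
  k=1: a=2, p=13, q=2
  k=2: a=6, p=84, q=13

84/13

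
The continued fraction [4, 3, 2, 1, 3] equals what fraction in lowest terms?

Fold from the inside: start with 3/1.
  1 + 1/3 = 4/3
  2 + 3/4 = 11/4
  3 + 4/11 = 37/11
  4 + 11/37 = 159/37

159/37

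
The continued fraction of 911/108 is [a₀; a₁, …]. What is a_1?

2

911 = 8·108 + 47   →  a_0 = 8
108 = 2·47 + 14   →  a_1 = 2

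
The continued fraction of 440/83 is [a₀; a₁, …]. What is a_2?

440 = 5·83 + 25   →  a_0 = 5
83 = 3·25 + 8   →  a_1 = 3
25 = 3·8 + 1   →  a_2 = 3

3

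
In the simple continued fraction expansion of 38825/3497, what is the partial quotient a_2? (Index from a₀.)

38825 = 11·3497 + 358   →  a_0 = 11
3497 = 9·358 + 275   →  a_1 = 9
358 = 1·275 + 83   →  a_2 = 1

1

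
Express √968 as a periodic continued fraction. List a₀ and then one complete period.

[31; 8, 1, 6, 1, 8, 62]

a₀ = ⌊√968⌋ = 31.
With m₀=0, d₀=1 and mₖ₊₁ = dₖaₖ − mₖ, dₖ₊₁ = (n − mₖ₊₁²)/dₖ, aₖ₊₁ = ⌊(a₀+mₖ₊₁)/dₖ₊₁⌋:
  k=1: m=31, d=7, a=8
  k=2: m=25, d=49, a=1
  k=3: m=24, d=8, a=6
  k=4: m=24, d=49, a=1
  k=5: m=25, d=7, a=8
  k=6: m=31, d=1, a=62
d=1 and a=2a₀=62 at k=6, so the next step gives (m, d) = (31, 7) again — its k=1 value — and the period has length 6.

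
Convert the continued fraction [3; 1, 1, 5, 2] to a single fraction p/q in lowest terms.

85/24

Fold from the inside: start with 2/1.
  5 + 1/2 = 11/2
  1 + 2/11 = 13/11
  1 + 11/13 = 24/13
  3 + 13/24 = 85/24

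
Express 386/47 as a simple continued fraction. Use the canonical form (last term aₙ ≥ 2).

386 = 8·47 + 10
47 = 4·10 + 7
10 = 1·7 + 3
7 = 2·3 + 1
3 = 3·1 + 0  (stop)
So 386/47 = [8; 4, 1, 2, 3].

[8; 4, 1, 2, 3]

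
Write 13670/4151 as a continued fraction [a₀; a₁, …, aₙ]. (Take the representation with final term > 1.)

[3; 3, 2, 2, 3, 3, 2, 9]

13670 = 3·4151 + 1217
4151 = 3·1217 + 500
1217 = 2·500 + 217
500 = 2·217 + 66
217 = 3·66 + 19
66 = 3·19 + 9
19 = 2·9 + 1
9 = 9·1 + 0  (stop)
So 13670/4151 = [3; 3, 2, 2, 3, 3, 2, 9].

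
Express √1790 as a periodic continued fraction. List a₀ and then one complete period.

a₀ = ⌊√1790⌋ = 42.
With m₀=0, d₀=1 and mₖ₊₁ = dₖaₖ − mₖ, dₖ₊₁ = (n − mₖ₊₁²)/dₖ, aₖ₊₁ = ⌊(a₀+mₖ₊₁)/dₖ₊₁⌋:
  k=1: m=42, d=26, a=3
  k=2: m=36, d=19, a=4
  k=3: m=40, d=10, a=8
  k=4: m=40, d=19, a=4
  k=5: m=36, d=26, a=3
  k=6: m=42, d=1, a=84
d=1 and a=2a₀=84 at k=6, so the next step gives (m, d) = (42, 26) again — its k=1 value — and the period has length 6.

[42; 3, 4, 8, 4, 3, 84]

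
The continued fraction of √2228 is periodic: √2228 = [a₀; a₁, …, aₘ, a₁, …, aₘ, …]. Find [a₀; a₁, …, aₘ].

a₀ = ⌊√2228⌋ = 47.
With m₀=0, d₀=1 and mₖ₊₁ = dₖaₖ − mₖ, dₖ₊₁ = (n − mₖ₊₁²)/dₖ, aₖ₊₁ = ⌊(a₀+mₖ₊₁)/dₖ₊₁⌋:
  k=1: m=47, d=19, a=4
  k=2: m=29, d=73, a=1
  k=3: m=44, d=4, a=22
  k=4: m=44, d=73, a=1
  k=5: m=29, d=19, a=4
  k=6: m=47, d=1, a=94
d=1 and a=2a₀=94 at k=6, so the next step gives (m, d) = (47, 19) again — its k=1 value — and the period has length 6.

[47; 4, 1, 22, 1, 4, 94]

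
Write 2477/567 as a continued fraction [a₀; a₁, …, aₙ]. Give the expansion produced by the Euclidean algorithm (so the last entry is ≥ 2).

2477 = 4×567 + 209
567 = 2×209 + 149
209 = 1×149 + 60
149 = 2×60 + 29
60 = 2×29 + 2
29 = 14×2 + 1
2 = 2×1 + 0  (stop)
So 2477/567 = [4; 2, 1, 2, 2, 14, 2].

[4; 2, 1, 2, 2, 14, 2]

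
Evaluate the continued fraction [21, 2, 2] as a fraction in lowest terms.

107/5

Fold from the inside: start with 2/1.
  2 + 1/2 = 5/2
  21 + 2/5 = 107/5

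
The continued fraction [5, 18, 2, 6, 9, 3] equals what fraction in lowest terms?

Using pₖ = aₖpₖ₋₁ + pₖ₋₂ and qₖ = aₖqₖ₋₁ + qₖ₋₂:
  k=0: a=5, p=5, q=1
  k=1: a=18, p=91, q=18
  k=2: a=2, p=187, q=37
  k=3: a=6, p=1213, q=240
  k=4: a=9, p=11104, q=2197
  k=5: a=3, p=34525, q=6831

34525/6831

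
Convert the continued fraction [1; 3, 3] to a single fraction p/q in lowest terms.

Fold from the inside: start with 3/1.
  3 + 1/3 = 10/3
  1 + 3/10 = 13/10

13/10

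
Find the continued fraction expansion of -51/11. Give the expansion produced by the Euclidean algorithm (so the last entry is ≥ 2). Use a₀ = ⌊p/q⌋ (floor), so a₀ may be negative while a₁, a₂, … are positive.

-51 = -5·11 + 4
11 = 2·4 + 3
4 = 1·3 + 1
3 = 3·1 + 0  (stop)
So -51/11 = [-5; 2, 1, 3].

[-5; 2, 1, 3]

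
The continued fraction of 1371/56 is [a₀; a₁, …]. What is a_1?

1371 = 24·56 + 27   →  a_0 = 24
56 = 2·27 + 2   →  a_1 = 2

2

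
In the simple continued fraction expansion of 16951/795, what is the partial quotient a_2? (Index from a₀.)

9

16951 = 21·795 + 256   →  a_0 = 21
795 = 3·256 + 27   →  a_1 = 3
256 = 9·27 + 13   →  a_2 = 9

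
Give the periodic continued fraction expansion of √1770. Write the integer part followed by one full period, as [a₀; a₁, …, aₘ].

a₀ = ⌊√1770⌋ = 42.
With m₀=0, d₀=1 and mₖ₊₁ = dₖaₖ − mₖ, dₖ₊₁ = (n − mₖ₊₁²)/dₖ, aₖ₊₁ = ⌊(a₀+mₖ₊₁)/dₖ₊₁⌋:
  k=1: m=42, d=6, a=14
  k=2: m=42, d=1, a=84
d=1 and a=2a₀=84 at k=2, so the next step gives (m, d) = (42, 6) again — its k=1 value — and the period has length 2.

[42; 14, 84]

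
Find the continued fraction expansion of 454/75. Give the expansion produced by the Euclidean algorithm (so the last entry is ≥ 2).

454 = 6×75 + 4
75 = 18×4 + 3
4 = 1×3 + 1
3 = 3×1 + 0  (stop)
So 454/75 = [6; 18, 1, 3].

[6; 18, 1, 3]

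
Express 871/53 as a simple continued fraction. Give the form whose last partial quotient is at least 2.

[16; 2, 3, 3, 2]

871 = 16*53 + 23
53 = 2*23 + 7
23 = 3*7 + 2
7 = 3*2 + 1
2 = 2*1 + 0  (stop)
So 871/53 = [16; 2, 3, 3, 2].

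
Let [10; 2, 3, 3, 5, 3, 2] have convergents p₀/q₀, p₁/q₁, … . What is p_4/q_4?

1273/122

Using pₖ = aₖpₖ₋₁ + pₖ₋₂, qₖ = aₖqₖ₋₁ + qₖ₋₂ (with p₋₁=1, p₋₂=0, q₋₁=0, q₋₂=1):
  k=0: a=10, p=10, q=1
  k=1: a=2, p=21, q=2
  k=2: a=3, p=73, q=7
  k=3: a=3, p=240, q=23
  k=4: a=5, p=1273, q=122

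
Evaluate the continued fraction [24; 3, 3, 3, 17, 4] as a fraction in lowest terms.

Fold from the inside: start with 4/1.
  17 + 1/4 = 69/4
  3 + 4/69 = 211/69
  3 + 69/211 = 702/211
  3 + 211/702 = 2317/702
  24 + 702/2317 = 56310/2317

56310/2317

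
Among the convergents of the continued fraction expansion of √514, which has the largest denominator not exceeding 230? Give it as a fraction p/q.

√514 = [22; 1, 2, 22, 2, 1, 44, …] (period length 6).
Convergents:
  p_0/q_0 = 22/1
  p_1/q_1 = 23/1
  p_2/q_2 = 68/3
  p_3/q_3 = 1519/67
  p_4/q_4 = 3106/137
  p_5/q_5 = 4625/204
  p_6/q_6 = 206606/9113
q_5 = 204 ≤ 230 < 9113 = q_6, so the answer is 4625/204.

4625/204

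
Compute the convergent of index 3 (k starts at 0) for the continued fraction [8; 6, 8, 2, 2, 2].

849/104

Using pₖ = aₖpₖ₋₁ + pₖ₋₂, qₖ = aₖqₖ₋₁ + qₖ₋₂ (with p₋₁=1, p₋₂=0, q₋₁=0, q₋₂=1):
  k=0: a=8, p=8, q=1
  k=1: a=6, p=49, q=6
  k=2: a=8, p=400, q=49
  k=3: a=2, p=849, q=104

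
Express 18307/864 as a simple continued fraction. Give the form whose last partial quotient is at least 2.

18307 = 21·864 + 163
864 = 5·163 + 49
163 = 3·49 + 16
49 = 3·16 + 1
16 = 16·1 + 0  (stop)
So 18307/864 = [21; 5, 3, 3, 16].

[21; 5, 3, 3, 16]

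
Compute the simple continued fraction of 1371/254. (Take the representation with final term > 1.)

[5; 2, 1, 1, 16, 3]

1371 = 5*254 + 101
254 = 2*101 + 52
101 = 1*52 + 49
52 = 1*49 + 3
49 = 16*3 + 1
3 = 3*1 + 0  (stop)
So 1371/254 = [5; 2, 1, 1, 16, 3].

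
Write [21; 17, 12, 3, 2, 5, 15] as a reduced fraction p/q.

2550695/121124

Fold from the inside: start with 15/1.
  5 + 1/15 = 76/15
  2 + 15/76 = 167/76
  3 + 76/167 = 577/167
  12 + 167/577 = 7091/577
  17 + 577/7091 = 121124/7091
  21 + 7091/121124 = 2550695/121124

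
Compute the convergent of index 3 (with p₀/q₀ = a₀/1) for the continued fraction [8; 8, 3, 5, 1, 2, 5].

1080/133

Using pₖ = aₖpₖ₋₁ + pₖ₋₂, qₖ = aₖqₖ₋₁ + qₖ₋₂ (with p₋₁=1, p₋₂=0, q₋₁=0, q₋₂=1):
  k=0: a=8, p=8, q=1
  k=1: a=8, p=65, q=8
  k=2: a=3, p=203, q=25
  k=3: a=5, p=1080, q=133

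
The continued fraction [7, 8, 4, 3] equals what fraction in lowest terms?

762/107

Using pₖ = aₖpₖ₋₁ + pₖ₋₂ and qₖ = aₖqₖ₋₁ + qₖ₋₂:
  k=0: a=7, p=7, q=1
  k=1: a=8, p=57, q=8
  k=2: a=4, p=235, q=33
  k=3: a=3, p=762, q=107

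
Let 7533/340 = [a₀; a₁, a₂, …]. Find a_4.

2

7533 = 22·340 + 53   →  a_0 = 22
340 = 6·53 + 22   →  a_1 = 6
53 = 2·22 + 9   →  a_2 = 2
22 = 2·9 + 4   →  a_3 = 2
9 = 2·4 + 1   →  a_4 = 2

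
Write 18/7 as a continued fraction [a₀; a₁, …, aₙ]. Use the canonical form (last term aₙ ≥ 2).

18 = 2*7 + 4
7 = 1*4 + 3
4 = 1*3 + 1
3 = 3*1 + 0  (stop)
So 18/7 = [2; 1, 1, 3].

[2; 1, 1, 3]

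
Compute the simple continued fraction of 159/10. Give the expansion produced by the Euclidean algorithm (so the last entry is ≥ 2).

[15; 1, 9]

159 = 15·10 + 9
10 = 1·9 + 1
9 = 9·1 + 0  (stop)
So 159/10 = [15; 1, 9].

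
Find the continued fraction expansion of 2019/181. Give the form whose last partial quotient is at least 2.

2019 = 11·181 + 28
181 = 6·28 + 13
28 = 2·13 + 2
13 = 6·2 + 1
2 = 2·1 + 0  (stop)
So 2019/181 = [11; 6, 2, 6, 2].

[11; 6, 2, 6, 2]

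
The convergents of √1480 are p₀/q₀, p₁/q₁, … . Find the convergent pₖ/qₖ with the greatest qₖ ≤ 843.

12503/325

√1480 = [38; 2, 8, 19, 8, 2, 76, …] (period length 6).
Convergents:
  p_0/q_0 = 38/1
  p_1/q_1 = 77/2
  p_2/q_2 = 654/17
  p_3/q_3 = 12503/325
  p_4/q_4 = 100678/2617
q_3 = 325 ≤ 843 < 2617 = q_4, so the answer is 12503/325.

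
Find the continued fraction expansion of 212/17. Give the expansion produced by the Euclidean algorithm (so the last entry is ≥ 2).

212 = 12·17 + 8
17 = 2·8 + 1
8 = 8·1 + 0  (stop)
So 212/17 = [12; 2, 8].

[12; 2, 8]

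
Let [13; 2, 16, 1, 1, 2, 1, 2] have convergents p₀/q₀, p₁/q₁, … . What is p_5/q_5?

Using pₖ = aₖpₖ₋₁ + pₖ₋₂, qₖ = aₖqₖ₋₁ + qₖ₋₂ (with p₋₁=1, p₋₂=0, q₋₁=0, q₋₂=1):
  k=0: a=13, p=13, q=1
  k=1: a=2, p=27, q=2
  k=2: a=16, p=445, q=33
  k=3: a=1, p=472, q=35
  k=4: a=1, p=917, q=68
  k=5: a=2, p=2306, q=171

2306/171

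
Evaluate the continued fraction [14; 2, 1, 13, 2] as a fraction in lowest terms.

Fold from the inside: start with 2/1.
  13 + 1/2 = 27/2
  1 + 2/27 = 29/27
  2 + 27/29 = 85/29
  14 + 29/85 = 1219/85

1219/85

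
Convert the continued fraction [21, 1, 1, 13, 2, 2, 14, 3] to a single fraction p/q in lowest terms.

Using pₖ = aₖpₖ₋₁ + pₖ₋₂ and qₖ = aₖqₖ₋₁ + qₖ₋₂:
  k=0: a=21, p=21, q=1
  k=1: a=1, p=22, q=1
  k=2: a=1, p=43, q=2
  k=3: a=13, p=581, q=27
  k=4: a=2, p=1205, q=56
  k=5: a=2, p=2991, q=139
  k=6: a=14, p=43079, q=2002
  k=7: a=3, p=132228, q=6145

132228/6145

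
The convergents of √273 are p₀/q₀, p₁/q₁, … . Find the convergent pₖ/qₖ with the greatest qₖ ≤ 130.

√273 = [16; 1, 1, 10, 1, 1, 32, …] (period length 6).
Convergents:
  p_0/q_0 = 16/1
  p_1/q_1 = 17/1
  p_2/q_2 = 33/2
  p_3/q_3 = 347/21
  p_4/q_4 = 380/23
  p_5/q_5 = 727/44
  p_6/q_6 = 23644/1431
q_5 = 44 ≤ 130 < 1431 = q_6, so the answer is 727/44.

727/44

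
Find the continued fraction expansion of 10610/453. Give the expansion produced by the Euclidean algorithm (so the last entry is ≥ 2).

[23; 2, 2, 1, 2, 4, 2, 2]

10610 = 23×453 + 191
453 = 2×191 + 71
191 = 2×71 + 49
71 = 1×49 + 22
49 = 2×22 + 5
22 = 4×5 + 2
5 = 2×2 + 1
2 = 2×1 + 0  (stop)
So 10610/453 = [23; 2, 2, 1, 2, 4, 2, 2].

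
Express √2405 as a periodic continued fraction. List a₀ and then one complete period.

a₀ = ⌊√2405⌋ = 49.
With m₀=0, d₀=1 and mₖ₊₁ = dₖaₖ − mₖ, dₖ₊₁ = (n − mₖ₊₁²)/dₖ, aₖ₊₁ = ⌊(a₀+mₖ₊₁)/dₖ₊₁⌋:
  k=1: m=49, d=4, a=24
  k=2: m=47, d=49, a=1
  k=3: m=2, d=49, a=1
  k=4: m=47, d=4, a=24
  k=5: m=49, d=1, a=98
d=1 and a=2a₀=98 at k=5, so the next step gives (m, d) = (49, 4) again — its k=1 value — and the period has length 5.

[49; 24, 1, 1, 24, 98]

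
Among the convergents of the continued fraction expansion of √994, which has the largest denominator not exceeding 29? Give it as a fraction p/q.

√994 = [31; 1, 1, 8, 1, 1, 62, …] (period length 6).
Convergents:
  p_0/q_0 = 31/1
  p_1/q_1 = 32/1
  p_2/q_2 = 63/2
  p_3/q_3 = 536/17
  p_4/q_4 = 599/19
  p_5/q_5 = 1135/36
q_4 = 19 ≤ 29 < 36 = q_5, so the answer is 599/19.

599/19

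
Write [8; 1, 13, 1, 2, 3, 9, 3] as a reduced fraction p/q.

Using pₖ = aₖpₖ₋₁ + pₖ₋₂ and qₖ = aₖqₖ₋₁ + qₖ₋₂:
  k=0: a=8, p=8, q=1
  k=1: a=1, p=9, q=1
  k=2: a=13, p=125, q=14
  k=3: a=1, p=134, q=15
  k=4: a=2, p=393, q=44
  k=5: a=3, p=1313, q=147
  k=6: a=9, p=12210, q=1367
  k=7: a=3, p=37943, q=4248

37943/4248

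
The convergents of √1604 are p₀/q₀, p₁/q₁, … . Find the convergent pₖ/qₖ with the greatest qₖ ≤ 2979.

√1604 = [40; 20, 80, …] (period length 2).
Convergents:
  p_0/q_0 = 40/1
  p_1/q_1 = 801/20
  p_2/q_2 = 64120/1601
  p_3/q_3 = 1283201/32040
q_2 = 1601 ≤ 2979 < 32040 = q_3, so the answer is 64120/1601.

64120/1601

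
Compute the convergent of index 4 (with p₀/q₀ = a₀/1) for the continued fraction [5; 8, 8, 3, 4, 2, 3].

4493/877

Using pₖ = aₖpₖ₋₁ + pₖ₋₂, qₖ = aₖqₖ₋₁ + qₖ₋₂ (with p₋₁=1, p₋₂=0, q₋₁=0, q₋₂=1):
  k=0: a=5, p=5, q=1
  k=1: a=8, p=41, q=8
  k=2: a=8, p=333, q=65
  k=3: a=3, p=1040, q=203
  k=4: a=4, p=4493, q=877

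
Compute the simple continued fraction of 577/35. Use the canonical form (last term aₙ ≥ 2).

[16; 2, 17]

577 = 16×35 + 17
35 = 2×17 + 1
17 = 17×1 + 0  (stop)
So 577/35 = [16; 2, 17].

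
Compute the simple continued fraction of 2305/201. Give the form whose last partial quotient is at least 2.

2305 = 11×201 + 94
201 = 2×94 + 13
94 = 7×13 + 3
13 = 4×3 + 1
3 = 3×1 + 0  (stop)
So 2305/201 = [11; 2, 7, 4, 3].

[11; 2, 7, 4, 3]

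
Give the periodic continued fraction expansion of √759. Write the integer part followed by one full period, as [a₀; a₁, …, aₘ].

a₀ = ⌊√759⌋ = 27.
With m₀=0, d₀=1 and mₖ₊₁ = dₖaₖ − mₖ, dₖ₊₁ = (n − mₖ₊₁²)/dₖ, aₖ₊₁ = ⌊(a₀+mₖ₊₁)/dₖ₊₁⌋:
  k=1: m=27, d=30, a=1
  k=2: m=3, d=25, a=1
  k=3: m=22, d=11, a=4
  k=4: m=22, d=25, a=1
  k=5: m=3, d=30, a=1
  k=6: m=27, d=1, a=54
d=1 and a=2a₀=54 at k=6, so the next step gives (m, d) = (27, 30) again — its k=1 value — and the period has length 6.

[27; 1, 1, 4, 1, 1, 54]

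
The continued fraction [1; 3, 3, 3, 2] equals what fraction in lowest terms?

Using pₖ = aₖpₖ₋₁ + pₖ₋₂ and qₖ = aₖqₖ₋₁ + qₖ₋₂:
  k=0: a=1, p=1, q=1
  k=1: a=3, p=4, q=3
  k=2: a=3, p=13, q=10
  k=3: a=3, p=43, q=33
  k=4: a=2, p=99, q=76

99/76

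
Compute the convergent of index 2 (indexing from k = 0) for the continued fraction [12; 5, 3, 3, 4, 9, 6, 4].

195/16

Using pₖ = aₖpₖ₋₁ + pₖ₋₂, qₖ = aₖqₖ₋₁ + qₖ₋₂ (with p₋₁=1, p₋₂=0, q₋₁=0, q₋₂=1):
  k=0: a=12, p=12, q=1
  k=1: a=5, p=61, q=5
  k=2: a=3, p=195, q=16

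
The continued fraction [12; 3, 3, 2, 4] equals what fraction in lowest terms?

Fold from the inside: start with 4/1.
  2 + 1/4 = 9/4
  3 + 4/9 = 31/9
  3 + 9/31 = 102/31
  12 + 31/102 = 1255/102

1255/102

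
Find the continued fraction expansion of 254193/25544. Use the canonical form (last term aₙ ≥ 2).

[9; 1, 19, 2, 15, 2, 19]

254193 = 9*25544 + 24297
25544 = 1*24297 + 1247
24297 = 19*1247 + 604
1247 = 2*604 + 39
604 = 15*39 + 19
39 = 2*19 + 1
19 = 19*1 + 0  (stop)
So 254193/25544 = [9; 1, 19, 2, 15, 2, 19].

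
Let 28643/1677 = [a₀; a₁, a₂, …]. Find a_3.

1

28643 = 17·1677 + 134   →  a_0 = 17
1677 = 12·134 + 69   →  a_1 = 12
134 = 1·69 + 65   →  a_2 = 1
69 = 1·65 + 4   →  a_3 = 1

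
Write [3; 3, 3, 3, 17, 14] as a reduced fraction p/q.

Using pₖ = aₖpₖ₋₁ + pₖ₋₂ and qₖ = aₖqₖ₋₁ + qₖ₋₂:
  k=0: a=3, p=3, q=1
  k=1: a=3, p=10, q=3
  k=2: a=3, p=33, q=10
  k=3: a=3, p=109, q=33
  k=4: a=17, p=1886, q=571
  k=5: a=14, p=26513, q=8027

26513/8027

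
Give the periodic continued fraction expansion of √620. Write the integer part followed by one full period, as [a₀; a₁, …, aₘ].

[24; 1, 8, 1, 48]

a₀ = ⌊√620⌋ = 24.
With m₀=0, d₀=1 and mₖ₊₁ = dₖaₖ − mₖ, dₖ₊₁ = (n − mₖ₊₁²)/dₖ, aₖ₊₁ = ⌊(a₀+mₖ₊₁)/dₖ₊₁⌋:
  k=1: m=24, d=44, a=1
  k=2: m=20, d=5, a=8
  k=3: m=20, d=44, a=1
  k=4: m=24, d=1, a=48
d=1 and a=2a₀=48 at k=4, so the next step gives (m, d) = (24, 44) again — its k=1 value — and the period has length 4.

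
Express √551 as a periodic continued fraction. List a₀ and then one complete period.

a₀ = ⌊√551⌋ = 23.

[23; 2, 8, 1, 8, 2, 46]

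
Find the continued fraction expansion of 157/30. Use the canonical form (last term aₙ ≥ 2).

157 = 5*30 + 7
30 = 4*7 + 2
7 = 3*2 + 1
2 = 2*1 + 0  (stop)
So 157/30 = [5; 4, 3, 2].

[5; 4, 3, 2]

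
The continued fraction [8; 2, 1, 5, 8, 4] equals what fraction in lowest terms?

Fold from the inside: start with 4/1.
  8 + 1/4 = 33/4
  5 + 4/33 = 169/33
  1 + 33/169 = 202/169
  2 + 169/202 = 573/202
  8 + 202/573 = 4786/573

4786/573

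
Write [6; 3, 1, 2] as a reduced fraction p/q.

Fold from the inside: start with 2/1.
  1 + 1/2 = 3/2
  3 + 2/3 = 11/3
  6 + 3/11 = 69/11

69/11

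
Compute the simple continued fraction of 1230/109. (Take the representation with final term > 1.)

1230 = 11×109 + 31
109 = 3×31 + 16
31 = 1×16 + 15
16 = 1×15 + 1
15 = 15×1 + 0  (stop)
So 1230/109 = [11; 3, 1, 1, 15].

[11; 3, 1, 1, 15]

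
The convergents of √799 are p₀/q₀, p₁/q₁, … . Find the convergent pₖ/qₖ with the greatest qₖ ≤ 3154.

71995/2547

√799 = [28; 3, 1, 3, 56, …] (period length 4).
Convergents:
  p_0/q_0 = 28/1
  p_1/q_1 = 85/3
  p_2/q_2 = 113/4
  p_3/q_3 = 424/15
  p_4/q_4 = 23857/844
  p_5/q_5 = 71995/2547
  p_6/q_6 = 95852/3391
q_5 = 2547 ≤ 3154 < 3391 = q_6, so the answer is 71995/2547.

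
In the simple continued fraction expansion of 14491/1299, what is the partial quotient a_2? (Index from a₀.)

14491 = 11·1299 + 202   →  a_0 = 11
1299 = 6·202 + 87   →  a_1 = 6
202 = 2·87 + 28   →  a_2 = 2

2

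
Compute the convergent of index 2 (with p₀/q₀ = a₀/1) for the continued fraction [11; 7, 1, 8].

Using pₖ = aₖpₖ₋₁ + pₖ₋₂, qₖ = aₖqₖ₋₁ + qₖ₋₂ (with p₋₁=1, p₋₂=0, q₋₁=0, q₋₂=1):
  k=0: a=11, p=11, q=1
  k=1: a=7, p=78, q=7
  k=2: a=1, p=89, q=8

89/8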